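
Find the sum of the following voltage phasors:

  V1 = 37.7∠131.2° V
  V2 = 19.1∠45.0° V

Step 1 — Convert each phasor to rectangular form:
  V1 = 37.7·(cos(131.2°) + j·sin(131.2°)) = -24.83 + j28.37 V
  V2 = 19.1·(cos(45.0°) + j·sin(45.0°)) = 13.51 + j13.51 V
Step 2 — Sum components: V_total = -11.33 + j41.87 V.
Step 3 — Convert to polar: |V_total| = 43.38 V, ∠V_total = 105.1°.

V_total = 43.38∠105.1° V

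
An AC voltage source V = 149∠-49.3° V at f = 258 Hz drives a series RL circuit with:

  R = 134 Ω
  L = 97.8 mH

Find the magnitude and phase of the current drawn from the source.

Step 1 — Angular frequency: ω = 2π·f = 2π·258 = 1621 rad/s.
Step 2 — Component impedances:
  R: Z = R = 134 Ω
  L: Z = jωL = j·1621·0.0978 = 0 + j158.5 Ω
Step 3 — Series combination: Z_total = R + L = 134 + j158.5 Ω = 207.6∠49.8° Ω.
Step 4 — Source phasor: V = 149∠-49.3° V = 97.16 - j113 V.
Step 5 — Ohm's law: I = V / Z_total = (97.16 - j113) / (134 + j158.5) = -0.1135 - j0.7088 A.
Step 6 — Convert to polar: |I| = 0.7178 A, ∠I = -99.1°.

I = 0.7178∠-99.1° A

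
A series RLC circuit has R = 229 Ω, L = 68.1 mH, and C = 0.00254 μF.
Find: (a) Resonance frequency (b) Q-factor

Step 1 — Resonance condition Im(Z)=0 gives ω₀ = 1/√(LC).
Step 2 — ω₀ = 1/√(0.0681·2.54e-09) = 7.603e+04 rad/s.
Step 3 — f₀ = ω₀/(2π) = 1.21e+04 Hz.
Step 4 — Series Q: Q = ω₀L/R = 7.603e+04·0.0681/229 = 22.61.

(a) f₀ = 1.21e+04 Hz  (b) Q = 22.61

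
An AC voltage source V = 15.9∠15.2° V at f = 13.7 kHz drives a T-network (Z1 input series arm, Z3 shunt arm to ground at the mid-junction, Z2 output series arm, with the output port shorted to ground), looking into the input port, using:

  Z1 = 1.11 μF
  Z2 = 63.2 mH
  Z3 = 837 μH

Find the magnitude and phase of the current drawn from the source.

Step 1 — Angular frequency: ω = 2π·f = 2π·1.37e+04 = 8.608e+04 rad/s.
Step 2 — Component impedances:
  Z1: Z = 1/(jωC) = -j/(ω·C) = 0 - j10.47 Ω
  Z2: Z = jωL = j·8.608e+04·0.0632 = 0 + j5440 Ω
  Z3: Z = jωL = j·8.608e+04·0.000837 = 0 + j72.05 Ω
Step 3 — With the output port shorted to ground, the output series arm Z2 runs from the junction to ground; the shunt arm Z3 also runs from the junction to ground. They appear in parallel: Z3 || Z2 = 0 + j71.11 Ω.
Step 4 — Series with input arm Z1: Z_in = Z1 + (Z3 || Z2) = 0 + j60.64 Ω = 60.64∠90.0° Ω.
Step 5 — Source phasor: V = 15.9∠15.2° V = 15.34 + j4.169 V.
Step 6 — Ohm's law: I = V / Z_total = (15.34 + j4.169) / (0 + j60.64) = 0.06875 - j0.253 A.
Step 7 — Convert to polar: |I| = 0.2622 A, ∠I = -74.8°.

I = 0.2622∠-74.8° A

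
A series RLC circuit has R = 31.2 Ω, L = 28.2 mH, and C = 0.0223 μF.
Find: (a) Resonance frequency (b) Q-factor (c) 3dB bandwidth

Step 1 — Resonance: ω₀ = 1/√(LC) = 1/√(0.0282·2.23e-08) = 3.988e+04 rad/s.
Step 2 — f₀ = ω₀/(2π) = 6347 Hz.
Step 3 — Series Q: Q = ω₀L/R = 3.988e+04·0.0282/31.2 = 36.04.
Step 4 — Bandwidth: Δω = ω₀/Q = 1106 rad/s; BW = Δω/(2π) = 176.1 Hz.

(a) f₀ = 6347 Hz  (b) Q = 36.04  (c) BW = 176.1 Hz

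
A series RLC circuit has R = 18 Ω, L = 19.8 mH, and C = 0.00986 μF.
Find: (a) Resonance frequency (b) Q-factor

Step 1 — Resonance condition Im(Z)=0 gives ω₀ = 1/√(LC).
Step 2 — ω₀ = 1/√(0.0198·9.86e-09) = 7.157e+04 rad/s.
Step 3 — f₀ = ω₀/(2π) = 1.139e+04 Hz.
Step 4 — Series Q: Q = ω₀L/R = 7.157e+04·0.0198/18 = 78.73.

(a) f₀ = 1.139e+04 Hz  (b) Q = 78.73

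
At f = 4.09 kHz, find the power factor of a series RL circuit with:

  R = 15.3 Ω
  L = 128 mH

Step 1 — Angular frequency: ω = 2π·f = 2π·4090 = 2.57e+04 rad/s.
Step 2 — Component impedances:
  R: Z = R = 15.3 Ω
  L: Z = jωL = j·2.57e+04·0.128 = 0 + j3289 Ω
Step 3 — Series combination: Z_total = R + L = 15.3 + j3289 Ω = 3289∠89.7° Ω.
Step 4 — Power factor: PF = cos(φ) = Re(Z)/|Z| = 15.3/3289.4 = 0.004651.
Step 5 — Type: Im(Z) = 3289 ⇒ lagging (phase φ = 89.7°).

PF = 0.004651 (lagging, φ = 89.7°)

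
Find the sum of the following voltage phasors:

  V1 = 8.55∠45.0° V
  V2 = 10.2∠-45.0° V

Step 1 — Convert each phasor to rectangular form:
  V1 = 8.55·(cos(45.0°) + j·sin(45.0°)) = 6.046 + j6.046 V
  V2 = 10.2·(cos(-45.0°) + j·sin(-45.0°)) = 7.212 - j7.212 V
Step 2 — Sum components: V_total = 13.26 - j1.167 V.
Step 3 — Convert to polar: |V_total| = 13.31 V, ∠V_total = -5.0°.

V_total = 13.31∠-5.0° V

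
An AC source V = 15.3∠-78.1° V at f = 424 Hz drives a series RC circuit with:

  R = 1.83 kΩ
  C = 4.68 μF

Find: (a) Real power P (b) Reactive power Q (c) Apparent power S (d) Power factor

Step 1 — Angular frequency: ω = 2π·f = 2π·424 = 2664 rad/s.
Step 2 — Component impedances:
  R: Z = R = 1830 Ω
  C: Z = 1/(jωC) = -j/(ω·C) = 0 - j80.21 Ω
Step 3 — Series combination: Z_total = R + C = 1830 - j80.21 Ω = 1832∠-2.5° Ω.
Step 4 — Source phasor: V = 15.3∠-78.1° V = 3.155 - j14.97 V.
Step 5 — Current: I = V / Z = 0.002079 - j0.00809 A = 0.008353∠-75.6° A.
Step 6 — Complex power: S = V·I* = 0.1277 - j0.005596 VA.
Step 7 — Real power: P = Re(S) = 0.1277 W.
Step 8 — Reactive power: Q = Im(S) = -0.005596 VAR.
Step 9 — Apparent power: |S| = 0.1278 VA.
Step 10 — Power factor: PF = P/|S| = 0.999 (leading).

(a) P = 0.1277 W  (b) Q = -0.005596 VAR  (c) S = 0.1278 VA  (d) PF = 0.999 (leading)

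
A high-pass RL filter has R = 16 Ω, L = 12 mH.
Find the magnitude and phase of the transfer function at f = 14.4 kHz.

Step 1 — Angular frequency: ω = 2π·1.44e+04 = 9.048e+04 rad/s.
Step 2 — Transfer function: H(jω) = jωL/(R + jωL).
Step 3 — Numerator jωL = j·1086; denominator R + jωL = 16 + j1086.
Step 4 — H = 0.9998 + j0.01473.
Step 5 — Magnitude: |H| = 0.9999 (-0.0 dB); phase: φ = 0.8°.

|H| = 0.9999 (-0.0 dB), φ = 0.8°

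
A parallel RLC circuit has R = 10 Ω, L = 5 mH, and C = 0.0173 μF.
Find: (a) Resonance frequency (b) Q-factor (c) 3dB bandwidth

Step 1 — Resonance: ω₀ = 1/√(LC) = 1/√(0.005·1.73e-08) = 1.075e+05 rad/s.
Step 2 — f₀ = ω₀/(2π) = 1.711e+04 Hz.
Step 3 — Parallel Q: Q = R/(ω₀L) = 10/(1.075e+05·0.005) = 0.0186.
Step 4 — Bandwidth: Δω = ω₀/Q = 5.78e+06 rad/s; BW = Δω/(2π) = 9.2e+05 Hz.

(a) f₀ = 1.711e+04 Hz  (b) Q = 0.0186  (c) BW = 9.2e+05 Hz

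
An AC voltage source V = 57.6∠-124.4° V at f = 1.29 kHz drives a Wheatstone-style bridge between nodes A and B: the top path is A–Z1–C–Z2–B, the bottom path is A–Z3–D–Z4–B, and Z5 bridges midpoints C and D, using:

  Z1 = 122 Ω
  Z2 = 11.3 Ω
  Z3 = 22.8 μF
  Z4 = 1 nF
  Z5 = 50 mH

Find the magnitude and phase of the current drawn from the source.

Step 1 — Angular frequency: ω = 2π·f = 2π·1290 = 8105 rad/s.
Step 2 — Component impedances:
  Z1: Z = R = 122 Ω
  Z2: Z = R = 11.3 Ω
  Z3: Z = 1/(jωC) = -j/(ω·C) = 0 - j5.411 Ω
  Z4: Z = 1/(jωC) = -j/(ω·C) = 0 - j1.234e+05 Ω
  Z5: Z = jωL = j·8105·0.05 = 0 + j405.3 Ω
Step 3 — Bridge requires nodal analysis (the Z5 bridge couples midpoints C and D, so the two paths cannot be reduced to a simple series/parallel combination). Setting node B to ground and injecting 1 A at node A, the 3-node admittance system at A, C, D solves to V_A = Z_AB = 123 + j33.94 Ω = 127.6∠15.4° Ω.
Step 4 — Source phasor: V = 57.6∠-124.4° V = -32.54 - j47.53 V.
Step 5 — Ohm's law: I = V / Z_total = (-32.54 - j47.53) / (123 + j33.94) = -0.345 - j0.2913 A.
Step 6 — Convert to polar: |I| = 0.4515 A, ∠I = -139.8°.

I = 0.4515∠-139.8° A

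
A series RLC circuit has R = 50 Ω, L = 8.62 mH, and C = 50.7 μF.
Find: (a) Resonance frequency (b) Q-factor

Step 1 — Resonance condition Im(Z)=0 gives ω₀ = 1/√(LC).
Step 2 — ω₀ = 1/√(0.00862·5.07e-05) = 1513 rad/s.
Step 3 — f₀ = ω₀/(2π) = 240.7 Hz.
Step 4 — Series Q: Q = ω₀L/R = 1513·0.00862/50 = 0.2608.

(a) f₀ = 240.7 Hz  (b) Q = 0.2608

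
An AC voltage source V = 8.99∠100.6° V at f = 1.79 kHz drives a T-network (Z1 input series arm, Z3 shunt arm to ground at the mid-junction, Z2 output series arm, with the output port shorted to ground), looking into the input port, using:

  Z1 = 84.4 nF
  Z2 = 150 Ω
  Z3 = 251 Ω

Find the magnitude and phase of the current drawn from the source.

Step 1 — Angular frequency: ω = 2π·f = 2π·1790 = 1.125e+04 rad/s.
Step 2 — Component impedances:
  Z1: Z = 1/(jωC) = -j/(ω·C) = 0 - j1053 Ω
  Z2: Z = R = 150 Ω
  Z3: Z = R = 251 Ω
Step 3 — With the output port shorted to ground, the output series arm Z2 runs from the junction to ground; the shunt arm Z3 also runs from the junction to ground. They appear in parallel: Z3 || Z2 = 93.89 Ω.
Step 4 — Series with input arm Z1: Z_in = Z1 + (Z3 || Z2) = 93.89 - j1053 Ω = 1058∠-84.9° Ω.
Step 5 — Source phasor: V = 8.99∠100.6° V = -1.654 + j8.837 V.
Step 6 — Ohm's law: I = V / Z_total = (-1.654 + j8.837) / (93.89 - j1053) = -0.008461 - j0.0008157 A.
Step 7 — Convert to polar: |I| = 0.0085 A, ∠I = -174.5°.

I = 0.0085∠-174.5° A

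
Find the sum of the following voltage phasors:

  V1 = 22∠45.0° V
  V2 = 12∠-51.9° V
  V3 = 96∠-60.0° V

Step 1 — Convert each phasor to rectangular form:
  V1 = 22·(cos(45.0°) + j·sin(45.0°)) = 15.56 + j15.56 V
  V2 = 12·(cos(-51.9°) + j·sin(-51.9°)) = 7.404 - j9.443 V
  V3 = 96·(cos(-60.0°) + j·sin(-60.0°)) = 48 - j83.14 V
Step 2 — Sum components: V_total = 70.96 - j77.03 V.
Step 3 — Convert to polar: |V_total| = 104.7 V, ∠V_total = -47.3°.

V_total = 104.7∠-47.3° V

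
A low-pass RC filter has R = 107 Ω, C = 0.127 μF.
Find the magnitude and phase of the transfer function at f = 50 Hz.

Step 1 — Angular frequency: ω = 2π·50 = 314.2 rad/s.
Step 2 — Transfer function: H(jω) = 1/(1 + jωRC).
Step 3 — Denominator: 1 + jωRC = 1 + j·314.2·107·1.27e-07 = 1 + j0.004269.
Step 4 — H = 1 - j0.004269.
Step 5 — Magnitude: |H| = 1 (-0.0 dB); phase: φ = -0.2°.

|H| = 1 (-0.0 dB), φ = -0.2°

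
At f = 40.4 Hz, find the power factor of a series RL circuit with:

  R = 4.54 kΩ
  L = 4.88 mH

Step 1 — Angular frequency: ω = 2π·f = 2π·40.4 = 253.8 rad/s.
Step 2 — Component impedances:
  R: Z = R = 4540 Ω
  L: Z = jωL = j·253.8·0.00488 = 0 + j1.239 Ω
Step 3 — Series combination: Z_total = R + L = 4540 + j1.239 Ω = 4540∠0.0° Ω.
Step 4 — Power factor: PF = cos(φ) = Re(Z)/|Z| = 4540/4540 = 1.
Step 5 — Type: Im(Z) = 1.239 ⇒ lagging (phase φ = 0.0°).

PF = 1 (lagging, φ = 0.0°)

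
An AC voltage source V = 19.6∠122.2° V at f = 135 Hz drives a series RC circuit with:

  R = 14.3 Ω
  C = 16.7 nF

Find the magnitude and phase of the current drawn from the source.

Step 1 — Angular frequency: ω = 2π·f = 2π·135 = 848.2 rad/s.
Step 2 — Component impedances:
  R: Z = R = 14.3 Ω
  C: Z = 1/(jωC) = -j/(ω·C) = 0 - j7.059e+04 Ω
Step 3 — Series combination: Z_total = R + C = 14.3 - j7.059e+04 Ω = 7.059e+04∠-90.0° Ω.
Step 4 — Source phasor: V = 19.6∠122.2° V = -10.44 + j16.59 V.
Step 5 — Ohm's law: I = V / Z_total = (-10.44 + j16.59) / (14.3 - j7.059e+04) = -0.000235 - j0.0001479 A.
Step 6 — Convert to polar: |I| = 0.0002776 A, ∠I = -147.8°.

I = 0.0002776∠-147.8° A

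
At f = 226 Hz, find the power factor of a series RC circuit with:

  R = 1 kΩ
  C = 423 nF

Step 1 — Angular frequency: ω = 2π·f = 2π·226 = 1420 rad/s.
Step 2 — Component impedances:
  R: Z = R = 1000 Ω
  C: Z = 1/(jωC) = -j/(ω·C) = 0 - j1665 Ω
Step 3 — Series combination: Z_total = R + C = 1000 - j1665 Ω = 1942∠-59.0° Ω.
Step 4 — Power factor: PF = cos(φ) = Re(Z)/|Z| = 1000/1942 = 0.5149.
Step 5 — Type: Im(Z) = -1665 ⇒ leading (phase φ = -59.0°).

PF = 0.5149 (leading, φ = -59.0°)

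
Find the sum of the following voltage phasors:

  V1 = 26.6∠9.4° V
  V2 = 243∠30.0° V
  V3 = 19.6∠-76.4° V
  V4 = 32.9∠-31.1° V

Step 1 — Convert each phasor to rectangular form:
  V1 = 26.6·(cos(9.4°) + j·sin(9.4°)) = 26.24 + j4.344 V
  V2 = 243·(cos(30.0°) + j·sin(30.0°)) = 210.4 + j121.5 V
  V3 = 19.6·(cos(-76.4°) + j·sin(-76.4°)) = 4.609 - j19.05 V
  V4 = 32.9·(cos(-31.1°) + j·sin(-31.1°)) = 28.17 - j16.99 V
Step 2 — Sum components: V_total = 269.5 + j89.8 V.
Step 3 — Convert to polar: |V_total| = 284 V, ∠V_total = 18.4°.

V_total = 284∠18.4° V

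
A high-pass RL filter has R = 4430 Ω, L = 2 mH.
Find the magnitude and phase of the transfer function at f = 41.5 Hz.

Step 1 — Angular frequency: ω = 2π·41.5 = 260.8 rad/s.
Step 2 — Transfer function: H(jω) = jωL/(R + jωL).
Step 3 — Numerator jωL = j·0.5215; denominator R + jωL = 4430 + j0.5215.
Step 4 — H = 1.386e-08 + j0.0001177.
Step 5 — Magnitude: |H| = 0.0001177 (-78.6 dB); phase: φ = 90.0°.

|H| = 0.0001177 (-78.6 dB), φ = 90.0°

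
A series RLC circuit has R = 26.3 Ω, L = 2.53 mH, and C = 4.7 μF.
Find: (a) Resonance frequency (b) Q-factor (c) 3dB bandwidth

Step 1 — Resonance: ω₀ = 1/√(LC) = 1/√(0.00253·4.7e-06) = 9170 rad/s.
Step 2 — f₀ = ω₀/(2π) = 1460 Hz.
Step 3 — Series Q: Q = ω₀L/R = 9170·0.00253/26.3 = 0.8822.
Step 4 — Bandwidth: Δω = ω₀/Q = 1.04e+04 rad/s; BW = Δω/(2π) = 1654 Hz.

(a) f₀ = 1460 Hz  (b) Q = 0.8822  (c) BW = 1654 Hz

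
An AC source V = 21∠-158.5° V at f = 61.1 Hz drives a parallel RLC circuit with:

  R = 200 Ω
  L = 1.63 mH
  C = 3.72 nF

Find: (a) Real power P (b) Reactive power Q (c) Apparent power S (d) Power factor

Step 1 — Angular frequency: ω = 2π·f = 2π·61.1 = 383.9 rad/s.
Step 2 — Component impedances:
  R: Z = R = 200 Ω
  L: Z = jωL = j·383.9·0.00163 = 0 + j0.6258 Ω
  C: Z = 1/(jωC) = -j/(ω·C) = 0 - j7.002e+05 Ω
Step 3 — Parallel combination: 1/Z_total = 1/R + 1/L + 1/C; Z_total = 0.001958 + j0.6258 Ω = 0.6258∠89.8° Ω.
Step 4 — Source phasor: V = 21∠-158.5° V = -19.54 - j7.697 V.
Step 5 — Current: I = V / Z = -12.4 + j31.19 A = 33.56∠111.7° A.
Step 6 — Complex power: S = V·I* = 2.205 + j704.7 VA.
Step 7 — Real power: P = Re(S) = 2.205 W.
Step 8 — Reactive power: Q = Im(S) = 704.7 VAR.
Step 9 — Apparent power: |S| = 704.7 VA.
Step 10 — Power factor: PF = P/|S| = 0.003129 (lagging).

(a) P = 2.205 W  (b) Q = 704.7 VAR  (c) S = 704.7 VA  (d) PF = 0.003129 (lagging)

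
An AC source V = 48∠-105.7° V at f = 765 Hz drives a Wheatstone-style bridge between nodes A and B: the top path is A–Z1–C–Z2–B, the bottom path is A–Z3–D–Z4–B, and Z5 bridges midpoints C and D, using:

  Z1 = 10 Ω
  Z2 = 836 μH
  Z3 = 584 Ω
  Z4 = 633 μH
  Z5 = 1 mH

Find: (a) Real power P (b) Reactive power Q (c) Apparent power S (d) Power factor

Step 1 — Angular frequency: ω = 2π·f = 2π·765 = 4807 rad/s.
Step 2 — Component impedances:
  Z1: Z = R = 10 Ω
  Z2: Z = jωL = j·4807·0.000836 = 0 + j4.018 Ω
  Z3: Z = R = 584 Ω
  Z4: Z = jωL = j·4807·0.000633 = 0 + j3.043 Ω
  Z5: Z = jωL = j·4807·0.001 = 0 + j4.807 Ω
Step 3 — Bridge requires nodal analysis (the Z5 bridge couples midpoints C and D, so the two paths cannot be reduced to a simple series/parallel combination). Setting node B to ground and injecting 1 A at node A, the 3-node admittance system at A, C, D solves to V_A = Z_AB = 9.836 + j2.604 Ω = 10.17∠14.8° Ω.
Step 4 — Source phasor: V = 48∠-105.7° V = -12.99 - j46.21 V.
Step 5 — Current: I = V / Z = -2.396 - j4.064 A = 4.718∠-120.5° A.
Step 6 — Complex power: S = V·I* = 218.9 + j57.95 VA.
Step 7 — Real power: P = Re(S) = 218.9 W.
Step 8 — Reactive power: Q = Im(S) = 57.95 VAR.
Step 9 — Apparent power: |S| = 226.4 VA.
Step 10 — Power factor: PF = P/|S| = 0.9667 (lagging).

(a) P = 218.9 W  (b) Q = 57.95 VAR  (c) S = 226.4 VA  (d) PF = 0.9667 (lagging)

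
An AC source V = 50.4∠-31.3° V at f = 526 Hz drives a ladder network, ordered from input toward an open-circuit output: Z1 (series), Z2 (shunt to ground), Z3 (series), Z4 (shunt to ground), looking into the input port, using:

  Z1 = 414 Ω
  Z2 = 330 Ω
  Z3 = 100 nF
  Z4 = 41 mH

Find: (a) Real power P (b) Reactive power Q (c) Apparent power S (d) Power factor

Step 1 — Angular frequency: ω = 2π·f = 2π·526 = 3305 rad/s.
Step 2 — Component impedances:
  Z1: Z = R = 414 Ω
  Z2: Z = R = 330 Ω
  Z3: Z = 1/(jωC) = -j/(ω·C) = 0 - j3026 Ω
  Z4: Z = jωL = j·3305·0.041 = 0 + j135.5 Ω
Step 3 — Ladder network (open output): work backward from the far end, alternating series and parallel combinations. Z_in = 739.8 - j37.19 Ω = 740.7∠-2.9° Ω.
Step 4 — Source phasor: V = 50.4∠-31.3° V = 43.06 - j26.18 V.
Step 5 — Current: I = V / Z = 0.05984 - j0.03239 A = 0.06804∠-28.4° A.
Step 6 — Complex power: S = V·I* = 3.425 - j0.1722 VA.
Step 7 — Real power: P = Re(S) = 3.425 W.
Step 8 — Reactive power: Q = Im(S) = -0.1722 VAR.
Step 9 — Apparent power: |S| = 3.429 VA.
Step 10 — Power factor: PF = P/|S| = 0.9987 (leading).

(a) P = 3.425 W  (b) Q = -0.1722 VAR  (c) S = 3.429 VA  (d) PF = 0.9987 (leading)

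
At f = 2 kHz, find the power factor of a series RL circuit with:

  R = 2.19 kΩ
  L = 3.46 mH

Step 1 — Angular frequency: ω = 2π·f = 2π·2000 = 1.257e+04 rad/s.
Step 2 — Component impedances:
  R: Z = R = 2190 Ω
  L: Z = jωL = j·1.257e+04·0.00346 = 0 + j43.48 Ω
Step 3 — Series combination: Z_total = R + L = 2190 + j43.48 Ω = 2190∠1.1° Ω.
Step 4 — Power factor: PF = cos(φ) = Re(Z)/|Z| = 2190/2190.4 = 0.9998.
Step 5 — Type: Im(Z) = 43.48 ⇒ lagging (phase φ = 1.1°).

PF = 0.9998 (lagging, φ = 1.1°)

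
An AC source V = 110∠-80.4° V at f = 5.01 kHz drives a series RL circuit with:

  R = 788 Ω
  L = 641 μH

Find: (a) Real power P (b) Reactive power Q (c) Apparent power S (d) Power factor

Step 1 — Angular frequency: ω = 2π·f = 2π·5010 = 3.148e+04 rad/s.
Step 2 — Component impedances:
  R: Z = R = 788 Ω
  L: Z = jωL = j·3.148e+04·0.000641 = 0 + j20.18 Ω
Step 3 — Series combination: Z_total = R + L = 788 + j20.18 Ω = 788.3∠1.5° Ω.
Step 4 — Source phasor: V = 110∠-80.4° V = 18.34 - j108.5 V.
Step 5 — Current: I = V / Z = 0.01974 - j0.1381 A = 0.1395∠-81.9° A.
Step 6 — Complex power: S = V·I* = 15.35 + j0.3929 VA.
Step 7 — Real power: P = Re(S) = 15.35 W.
Step 8 — Reactive power: Q = Im(S) = 0.3929 VAR.
Step 9 — Apparent power: |S| = 15.35 VA.
Step 10 — Power factor: PF = P/|S| = 0.9997 (lagging).

(a) P = 15.35 W  (b) Q = 0.3929 VAR  (c) S = 15.35 VA  (d) PF = 0.9997 (lagging)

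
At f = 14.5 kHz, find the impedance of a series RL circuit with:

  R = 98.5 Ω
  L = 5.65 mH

Step 1 — Angular frequency: ω = 2π·f = 2π·1.45e+04 = 9.111e+04 rad/s.
Step 2 — Component impedances:
  R: Z = R = 98.5 Ω
  L: Z = jωL = j·9.111e+04·0.00565 = 0 + j514.7 Ω
Step 3 — Series combination: Z_total = R + L = 98.5 + j514.7 Ω = 524.1∠79.2° Ω.

Z = 98.5 + j514.7 Ω = 524.1∠79.2° Ω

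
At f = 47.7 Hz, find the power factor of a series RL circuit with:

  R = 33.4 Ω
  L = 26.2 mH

Step 1 — Angular frequency: ω = 2π·f = 2π·47.7 = 299.7 rad/s.
Step 2 — Component impedances:
  R: Z = R = 33.4 Ω
  L: Z = jωL = j·299.7·0.0262 = 0 + j7.852 Ω
Step 3 — Series combination: Z_total = R + L = 33.4 + j7.852 Ω = 34.31∠13.2° Ω.
Step 4 — Power factor: PF = cos(φ) = Re(Z)/|Z| = 33.4/34.31 = 0.9735.
Step 5 — Type: Im(Z) = 7.852 ⇒ lagging (phase φ = 13.2°).

PF = 0.9735 (lagging, φ = 13.2°)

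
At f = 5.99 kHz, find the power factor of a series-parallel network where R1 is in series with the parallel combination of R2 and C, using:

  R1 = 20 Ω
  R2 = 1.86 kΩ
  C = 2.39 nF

Step 1 — Angular frequency: ω = 2π·f = 2π·5990 = 3.764e+04 rad/s.
Step 2 — Component impedances:
  R1: Z = R = 20 Ω
  R2: Z = R = 1860 Ω
  C: Z = 1/(jωC) = -j/(ω·C) = 0 - j1.112e+04 Ω
Step 3 — Parallel branch: R2 || C = 1/(1/R2 + 1/C) = 1809 - j302.7 Ω.
Step 4 — Series with R1: Z_total = R1 + (R2 || C) = 1829 - j302.7 Ω = 1854∠-9.4° Ω.
Step 5 — Power factor: PF = cos(φ) = Re(Z)/|Z| = 1829.4/1854.2 = 0.9866.
Step 6 — Type: Im(Z) = -302.7 ⇒ leading (phase φ = -9.4°).

PF = 0.9866 (leading, φ = -9.4°)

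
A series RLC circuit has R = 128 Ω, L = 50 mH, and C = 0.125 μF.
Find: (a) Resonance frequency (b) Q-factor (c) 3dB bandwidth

Step 1 — Resonance: ω₀ = 1/√(LC) = 1/√(0.05·1.25e-07) = 1.265e+04 rad/s.
Step 2 — f₀ = ω₀/(2π) = 2013 Hz.
Step 3 — Series Q: Q = ω₀L/R = 1.265e+04·0.05/128 = 4.941.
Step 4 — Bandwidth: Δω = ω₀/Q = 2560 rad/s; BW = Δω/(2π) = 407.4 Hz.

(a) f₀ = 2013 Hz  (b) Q = 4.941  (c) BW = 407.4 Hz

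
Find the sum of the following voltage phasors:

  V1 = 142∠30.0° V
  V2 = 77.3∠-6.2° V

Step 1 — Convert each phasor to rectangular form:
  V1 = 142·(cos(30.0°) + j·sin(30.0°)) = 123 + j71 V
  V2 = 77.3·(cos(-6.2°) + j·sin(-6.2°)) = 76.85 - j8.348 V
Step 2 — Sum components: V_total = 199.8 + j62.65 V.
Step 3 — Convert to polar: |V_total| = 209.4 V, ∠V_total = 17.4°.

V_total = 209.4∠17.4° V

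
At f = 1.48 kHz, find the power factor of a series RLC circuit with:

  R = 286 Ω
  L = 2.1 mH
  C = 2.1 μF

Step 1 — Angular frequency: ω = 2π·f = 2π·1480 = 9299 rad/s.
Step 2 — Component impedances:
  R: Z = R = 286 Ω
  L: Z = jωL = j·9299·0.0021 = 0 + j19.53 Ω
  C: Z = 1/(jωC) = -j/(ω·C) = 0 - j51.21 Ω
Step 3 — Series combination: Z_total = R + L + C = 286 - j31.68 Ω = 287.7∠-6.3° Ω.
Step 4 — Power factor: PF = cos(φ) = Re(Z)/|Z| = 286/287.75 = 0.9939.
Step 5 — Type: Im(Z) = -31.68 ⇒ leading (phase φ = -6.3°).

PF = 0.9939 (leading, φ = -6.3°)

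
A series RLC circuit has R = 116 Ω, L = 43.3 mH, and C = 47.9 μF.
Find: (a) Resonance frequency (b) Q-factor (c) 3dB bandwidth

Step 1 — Resonance condition Im(Z)=0 gives ω₀ = 1/√(LC).
Step 2 — ω₀ = 1/√(0.0433·4.79e-05) = 694.4 rad/s.
Step 3 — f₀ = ω₀/(2π) = 110.5 Hz.
Step 4 — Series Q: Q = ω₀L/R = 694.4·0.0433/116 = 0.2592.
Step 5 — 3dB bandwidth: Δω = ω₀/Q = 2679 rad/s; BW = Δω/(2π) = 426.4 Hz.

(a) f₀ = 110.5 Hz  (b) Q = 0.2592  (c) BW = 426.4 Hz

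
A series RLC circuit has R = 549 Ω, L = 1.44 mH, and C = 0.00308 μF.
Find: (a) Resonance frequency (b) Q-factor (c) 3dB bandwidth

Step 1 — Resonance: ω₀ = 1/√(LC) = 1/√(0.00144·3.08e-09) = 4.748e+05 rad/s.
Step 2 — f₀ = ω₀/(2π) = 7.557e+04 Hz.
Step 3 — Series Q: Q = ω₀L/R = 4.748e+05·0.00144/549 = 1.245.
Step 4 — Bandwidth: Δω = ω₀/Q = 3.812e+05 rad/s; BW = Δω/(2π) = 6.068e+04 Hz.

(a) f₀ = 7.557e+04 Hz  (b) Q = 1.245  (c) BW = 6.068e+04 Hz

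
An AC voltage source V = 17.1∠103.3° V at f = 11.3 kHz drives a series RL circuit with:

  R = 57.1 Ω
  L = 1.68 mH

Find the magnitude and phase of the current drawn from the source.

Step 1 — Angular frequency: ω = 2π·f = 2π·1.13e+04 = 7.1e+04 rad/s.
Step 2 — Component impedances:
  R: Z = R = 57.1 Ω
  L: Z = jωL = j·7.1e+04·0.00168 = 0 + j119.3 Ω
Step 3 — Series combination: Z_total = R + L = 57.1 + j119.3 Ω = 132.2∠64.4° Ω.
Step 4 — Source phasor: V = 17.1∠103.3° V = -3.934 + j16.64 V.
Step 5 — Ohm's law: I = V / Z_total = (-3.934 + j16.64) / (57.1 + j119.3) = 0.1007 + j0.08117 A.
Step 6 — Convert to polar: |I| = 0.1293 A, ∠I = 38.9°.

I = 0.1293∠38.9° A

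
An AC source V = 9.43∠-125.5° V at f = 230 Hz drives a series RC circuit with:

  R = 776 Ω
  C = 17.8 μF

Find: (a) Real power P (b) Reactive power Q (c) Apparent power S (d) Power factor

Step 1 — Angular frequency: ω = 2π·f = 2π·230 = 1445 rad/s.
Step 2 — Component impedances:
  R: Z = R = 776 Ω
  C: Z = 1/(jωC) = -j/(ω·C) = 0 - j38.88 Ω
Step 3 — Series combination: Z_total = R + C = 776 - j38.88 Ω = 777∠-2.9° Ω.
Step 4 — Source phasor: V = 9.43∠-125.5° V = -5.476 - j7.677 V.
Step 5 — Current: I = V / Z = -0.006545 - j0.01022 A = 0.01214∠-122.6° A.
Step 6 — Complex power: S = V·I* = 0.1143 - j0.005726 VA.
Step 7 — Real power: P = Re(S) = 0.1143 W.
Step 8 — Reactive power: Q = Im(S) = -0.005726 VAR.
Step 9 — Apparent power: |S| = 0.1145 VA.
Step 10 — Power factor: PF = P/|S| = 0.9987 (leading).

(a) P = 0.1143 W  (b) Q = -0.005726 VAR  (c) S = 0.1145 VA  (d) PF = 0.9987 (leading)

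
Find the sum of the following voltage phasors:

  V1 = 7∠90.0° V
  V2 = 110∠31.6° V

Step 1 — Convert each phasor to rectangular form:
  V1 = 7·(cos(90.0°) + j·sin(90.0°)) = 0 + j7 V
  V2 = 110·(cos(31.6°) + j·sin(31.6°)) = 93.69 + j57.64 V
Step 2 — Sum components: V_total = 93.69 + j64.64 V.
Step 3 — Convert to polar: |V_total| = 113.8 V, ∠V_total = 34.6°.

V_total = 113.8∠34.6° V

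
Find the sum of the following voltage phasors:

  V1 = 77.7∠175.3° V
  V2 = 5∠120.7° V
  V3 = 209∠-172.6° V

Step 1 — Convert each phasor to rectangular form:
  V1 = 77.7·(cos(175.3°) + j·sin(175.3°)) = -77.44 + j6.367 V
  V2 = 5·(cos(120.7°) + j·sin(120.7°)) = -2.553 + j4.299 V
  V3 = 209·(cos(-172.6°) + j·sin(-172.6°)) = -207.3 - j26.92 V
Step 2 — Sum components: V_total = -287.3 - j16.25 V.
Step 3 — Convert to polar: |V_total| = 287.7 V, ∠V_total = -176.8°.

V_total = 287.7∠-176.8° V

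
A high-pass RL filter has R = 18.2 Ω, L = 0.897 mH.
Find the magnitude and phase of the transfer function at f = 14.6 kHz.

Step 1 — Angular frequency: ω = 2π·1.46e+04 = 9.173e+04 rad/s.
Step 2 — Transfer function: H(jω) = jωL/(R + jωL).
Step 3 — Numerator jωL = j·82.29; denominator R + jωL = 18.2 + j82.29.
Step 4 — H = 0.9534 + j0.2109.
Step 5 — Magnitude: |H| = 0.9764 (-0.2 dB); phase: φ = 12.5°.

|H| = 0.9764 (-0.2 dB), φ = 12.5°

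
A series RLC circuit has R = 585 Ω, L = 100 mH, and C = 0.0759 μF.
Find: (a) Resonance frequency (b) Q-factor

Step 1 — Resonance condition Im(Z)=0 gives ω₀ = 1/√(LC).
Step 2 — ω₀ = 1/√(0.1·7.59e-08) = 1.148e+04 rad/s.
Step 3 — f₀ = ω₀/(2π) = 1827 Hz.
Step 4 — Series Q: Q = ω₀L/R = 1.148e+04·0.1/585 = 1.962.

(a) f₀ = 1827 Hz  (b) Q = 1.962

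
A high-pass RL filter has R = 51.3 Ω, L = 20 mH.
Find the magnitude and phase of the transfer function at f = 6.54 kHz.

Step 1 — Angular frequency: ω = 2π·6540 = 4.109e+04 rad/s.
Step 2 — Transfer function: H(jω) = jωL/(R + jωL).
Step 3 — Numerator jωL = j·821.8; denominator R + jωL = 51.3 + j821.8.
Step 4 — H = 0.9961 + j0.06218.
Step 5 — Magnitude: |H| = 0.9981 (-0.0 dB); phase: φ = 3.6°.

|H| = 0.9981 (-0.0 dB), φ = 3.6°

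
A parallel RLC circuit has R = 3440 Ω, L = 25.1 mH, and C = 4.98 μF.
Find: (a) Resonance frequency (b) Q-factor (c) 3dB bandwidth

Step 1 — Resonance: ω₀ = 1/√(LC) = 1/√(0.0251·4.98e-06) = 2828 rad/s.
Step 2 — f₀ = ω₀/(2π) = 450.2 Hz.
Step 3 — Parallel Q: Q = R/(ω₀L) = 3440/(2828·0.0251) = 48.45.
Step 4 — Bandwidth: Δω = ω₀/Q = 58.37 rad/s; BW = Δω/(2π) = 9.29 Hz.

(a) f₀ = 450.2 Hz  (b) Q = 48.45  (c) BW = 9.29 Hz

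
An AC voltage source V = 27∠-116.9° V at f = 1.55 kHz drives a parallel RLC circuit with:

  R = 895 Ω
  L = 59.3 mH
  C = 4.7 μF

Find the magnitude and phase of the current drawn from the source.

Step 1 — Angular frequency: ω = 2π·f = 2π·1550 = 9739 rad/s.
Step 2 — Component impedances:
  R: Z = R = 895 Ω
  L: Z = jωL = j·9739·0.0593 = 0 + j577.5 Ω
  C: Z = 1/(jωC) = -j/(ω·C) = 0 - j21.85 Ω
Step 3 — Parallel combination: 1/Z_total = 1/R + 1/L + 1/C; Z_total = 0.5757 - j22.69 Ω = 22.7∠-88.5° Ω.
Step 4 — Source phasor: V = 27∠-116.9° V = -12.22 - j24.08 V.
Step 5 — Ohm's law: I = V / Z_total = (-12.22 - j24.08) / (0.5757 - j22.69) = 1.047 - j0.5649 A.
Step 6 — Convert to polar: |I| = 1.19 A, ∠I = -28.4°.

I = 1.19∠-28.4° A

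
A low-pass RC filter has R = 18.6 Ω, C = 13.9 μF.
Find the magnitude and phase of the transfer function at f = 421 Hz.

Step 1 — Angular frequency: ω = 2π·421 = 2645 rad/s.
Step 2 — Transfer function: H(jω) = 1/(1 + jωRC).
Step 3 — Denominator: 1 + jωRC = 1 + j·2645·18.6·1.39e-05 = 1 + j0.6839.
Step 4 — H = 0.6813 - j0.466.
Step 5 — Magnitude: |H| = 0.8254 (-1.7 dB); phase: φ = -34.4°.

|H| = 0.8254 (-1.7 dB), φ = -34.4°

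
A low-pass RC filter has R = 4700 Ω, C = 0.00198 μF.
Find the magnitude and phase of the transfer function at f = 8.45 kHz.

Step 1 — Angular frequency: ω = 2π·8450 = 5.309e+04 rad/s.
Step 2 — Transfer function: H(jω) = 1/(1 + jωRC).
Step 3 — Denominator: 1 + jωRC = 1 + j·5.309e+04·4700·1.98e-09 = 1 + j0.4941.
Step 4 — H = 0.8038 - j0.3971.
Step 5 — Magnitude: |H| = 0.8965 (-0.9 dB); phase: φ = -26.3°.

|H| = 0.8965 (-0.9 dB), φ = -26.3°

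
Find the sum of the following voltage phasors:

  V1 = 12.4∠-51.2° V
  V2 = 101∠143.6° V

Step 1 — Convert each phasor to rectangular form:
  V1 = 12.4·(cos(-51.2°) + j·sin(-51.2°)) = 7.77 - j9.664 V
  V2 = 101·(cos(143.6°) + j·sin(143.6°)) = -81.29 + j59.94 V
Step 2 — Sum components: V_total = -73.52 + j50.27 V.
Step 3 — Convert to polar: |V_total| = 89.07 V, ∠V_total = 145.6°.

V_total = 89.07∠145.6° V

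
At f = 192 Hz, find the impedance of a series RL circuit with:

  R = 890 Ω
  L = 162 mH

Step 1 — Angular frequency: ω = 2π·f = 2π·192 = 1206 rad/s.
Step 2 — Component impedances:
  R: Z = R = 890 Ω
  L: Z = jωL = j·1206·0.162 = 0 + j195.4 Ω
Step 3 — Series combination: Z_total = R + L = 890 + j195.4 Ω = 911.2∠12.4° Ω.

Z = 890 + j195.4 Ω = 911.2∠12.4° Ω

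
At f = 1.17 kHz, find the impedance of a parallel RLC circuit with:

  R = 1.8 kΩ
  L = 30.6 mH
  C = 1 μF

Step 1 — Angular frequency: ω = 2π·f = 2π·1170 = 7351 rad/s.
Step 2 — Component impedances:
  R: Z = R = 1800 Ω
  L: Z = jωL = j·7351·0.0306 = 0 + j225 Ω
  C: Z = 1/(jωC) = -j/(ω·C) = 0 - j136 Ω
Step 3 — Parallel combination: 1/Z_total = 1/R + 1/L + 1/C; Z_total = 63.47 - j332 Ω = 338∠-79.2° Ω.

Z = 63.47 - j332 Ω = 338∠-79.2° Ω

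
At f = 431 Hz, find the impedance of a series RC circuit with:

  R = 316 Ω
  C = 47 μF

Step 1 — Angular frequency: ω = 2π·f = 2π·431 = 2708 rad/s.
Step 2 — Component impedances:
  R: Z = R = 316 Ω
  C: Z = 1/(jωC) = -j/(ω·C) = 0 - j7.857 Ω
Step 3 — Series combination: Z_total = R + C = 316 - j7.857 Ω = 316.1∠-1.4° Ω.

Z = 316 - j7.857 Ω = 316.1∠-1.4° Ω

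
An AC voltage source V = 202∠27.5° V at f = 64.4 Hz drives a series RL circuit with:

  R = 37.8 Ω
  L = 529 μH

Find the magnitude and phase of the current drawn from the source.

Step 1 — Angular frequency: ω = 2π·f = 2π·64.4 = 404.6 rad/s.
Step 2 — Component impedances:
  R: Z = R = 37.8 Ω
  L: Z = jωL = j·404.6·0.000529 = 0 + j0.2141 Ω
Step 3 — Series combination: Z_total = R + L = 37.8 + j0.2141 Ω = 37.8∠0.3° Ω.
Step 4 — Source phasor: V = 202∠27.5° V = 179.2 + j93.27 V.
Step 5 — Ohm's law: I = V / Z_total = (179.2 + j93.27) / (37.8 + j0.2141) = 4.754 + j2.441 A.
Step 6 — Convert to polar: |I| = 5.344 A, ∠I = 27.2°.

I = 5.344∠27.2° A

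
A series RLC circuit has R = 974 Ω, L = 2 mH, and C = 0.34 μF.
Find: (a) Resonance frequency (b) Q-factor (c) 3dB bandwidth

Step 1 — Resonance condition Im(Z)=0 gives ω₀ = 1/√(LC).
Step 2 — ω₀ = 1/√(0.002·3.4e-07) = 3.835e+04 rad/s.
Step 3 — f₀ = ω₀/(2π) = 6103 Hz.
Step 4 — Series Q: Q = ω₀L/R = 3.835e+04·0.002/974 = 0.07874.
Step 5 — 3dB bandwidth: Δω = ω₀/Q = 4.87e+05 rad/s; BW = Δω/(2π) = 7.751e+04 Hz.

(a) f₀ = 6103 Hz  (b) Q = 0.07874  (c) BW = 7.751e+04 Hz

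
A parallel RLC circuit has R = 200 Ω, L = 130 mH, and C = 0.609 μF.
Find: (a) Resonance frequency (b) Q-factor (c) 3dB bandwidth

Step 1 — Resonance: ω₀ = 1/√(LC) = 1/√(0.13·6.09e-07) = 3554 rad/s.
Step 2 — f₀ = ω₀/(2π) = 565.6 Hz.
Step 3 — Parallel Q: Q = R/(ω₀L) = 200/(3554·0.13) = 0.4329.
Step 4 — Bandwidth: Δω = ω₀/Q = 8210 rad/s; BW = Δω/(2π) = 1307 Hz.

(a) f₀ = 565.6 Hz  (b) Q = 0.4329  (c) BW = 1307 Hz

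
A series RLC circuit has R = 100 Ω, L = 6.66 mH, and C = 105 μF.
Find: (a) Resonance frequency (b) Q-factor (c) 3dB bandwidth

Step 1 — Resonance condition Im(Z)=0 gives ω₀ = 1/√(LC).
Step 2 — ω₀ = 1/√(0.00666·0.000105) = 1196 rad/s.
Step 3 — f₀ = ω₀/(2π) = 190.3 Hz.
Step 4 — Series Q: Q = ω₀L/R = 1196·0.00666/100 = 0.07964.
Step 5 — 3dB bandwidth: Δω = ω₀/Q = 1.502e+04 rad/s; BW = Δω/(2π) = 2390 Hz.

(a) f₀ = 190.3 Hz  (b) Q = 0.07964  (c) BW = 2390 Hz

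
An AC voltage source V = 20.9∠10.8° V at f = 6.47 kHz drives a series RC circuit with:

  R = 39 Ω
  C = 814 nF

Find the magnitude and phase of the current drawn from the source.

Step 1 — Angular frequency: ω = 2π·f = 2π·6470 = 4.065e+04 rad/s.
Step 2 — Component impedances:
  R: Z = R = 39 Ω
  C: Z = 1/(jωC) = -j/(ω·C) = 0 - j30.22 Ω
Step 3 — Series combination: Z_total = R + C = 39 - j30.22 Ω = 49.34∠-37.8° Ω.
Step 4 — Source phasor: V = 20.9∠10.8° V = 20.53 + j3.916 V.
Step 5 — Ohm's law: I = V / Z_total = (20.53 + j3.916) / (39 - j30.22) = 0.2803 + j0.3176 A.
Step 6 — Convert to polar: |I| = 0.4236 A, ∠I = 48.6°.

I = 0.4236∠48.6° A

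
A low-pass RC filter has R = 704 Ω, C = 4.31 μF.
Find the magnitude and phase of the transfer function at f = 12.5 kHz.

Step 1 — Angular frequency: ω = 2π·1.25e+04 = 7.854e+04 rad/s.
Step 2 — Transfer function: H(jω) = 1/(1 + jωRC).
Step 3 — Denominator: 1 + jωRC = 1 + j·7.854e+04·704·4.31e-06 = 1 + j238.3.
Step 4 — H = 1.761e-05 - j0.004196.
Step 5 — Magnitude: |H| = 0.004196 (-47.5 dB); phase: φ = -89.8°.

|H| = 0.004196 (-47.5 dB), φ = -89.8°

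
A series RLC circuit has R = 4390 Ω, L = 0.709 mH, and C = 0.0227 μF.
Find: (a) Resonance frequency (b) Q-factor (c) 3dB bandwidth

Step 1 — Resonance condition Im(Z)=0 gives ω₀ = 1/√(LC).
Step 2 — ω₀ = 1/√(0.000709·2.27e-08) = 2.493e+05 rad/s.
Step 3 — f₀ = ω₀/(2π) = 3.967e+04 Hz.
Step 4 — Series Q: Q = ω₀L/R = 2.493e+05·0.000709/4390 = 0.04026.
Step 5 — 3dB bandwidth: Δω = ω₀/Q = 6.192e+06 rad/s; BW = Δω/(2π) = 9.855e+05 Hz.

(a) f₀ = 3.967e+04 Hz  (b) Q = 0.04026  (c) BW = 9.855e+05 Hz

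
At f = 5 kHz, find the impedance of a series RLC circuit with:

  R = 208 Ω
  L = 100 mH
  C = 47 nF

Step 1 — Angular frequency: ω = 2π·f = 2π·5000 = 3.142e+04 rad/s.
Step 2 — Component impedances:
  R: Z = R = 208 Ω
  L: Z = jωL = j·3.142e+04·0.1 = 0 + j3142 Ω
  C: Z = 1/(jωC) = -j/(ω·C) = 0 - j677.3 Ω
Step 3 — Series combination: Z_total = R + L + C = 208 + j2464 Ω = 2473∠85.2° Ω.

Z = 208 + j2464 Ω = 2473∠85.2° Ω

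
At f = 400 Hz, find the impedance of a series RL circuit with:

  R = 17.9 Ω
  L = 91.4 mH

Step 1 — Angular frequency: ω = 2π·f = 2π·400 = 2513 rad/s.
Step 2 — Component impedances:
  R: Z = R = 17.9 Ω
  L: Z = jωL = j·2513·0.0914 = 0 + j229.7 Ω
Step 3 — Series combination: Z_total = R + L = 17.9 + j229.7 Ω = 230.4∠85.5° Ω.

Z = 17.9 + j229.7 Ω = 230.4∠85.5° Ω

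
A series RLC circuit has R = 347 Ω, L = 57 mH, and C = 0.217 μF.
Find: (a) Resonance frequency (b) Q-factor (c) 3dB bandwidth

Step 1 — Resonance: ω₀ = 1/√(LC) = 1/√(0.057·2.17e-07) = 8992 rad/s.
Step 2 — f₀ = ω₀/(2π) = 1431 Hz.
Step 3 — Series Q: Q = ω₀L/R = 8992·0.057/347 = 1.477.
Step 4 — Bandwidth: Δω = ω₀/Q = 6088 rad/s; BW = Δω/(2π) = 968.9 Hz.

(a) f₀ = 1431 Hz  (b) Q = 1.477  (c) BW = 968.9 Hz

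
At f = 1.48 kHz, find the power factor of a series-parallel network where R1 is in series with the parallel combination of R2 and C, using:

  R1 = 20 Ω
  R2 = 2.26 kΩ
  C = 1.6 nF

Step 1 — Angular frequency: ω = 2π·f = 2π·1480 = 9299 rad/s.
Step 2 — Component impedances:
  R1: Z = R = 20 Ω
  R2: Z = R = 2260 Ω
  C: Z = 1/(jωC) = -j/(ω·C) = 0 - j6.721e+04 Ω
Step 3 — Parallel branch: R2 || C = 1/(1/R2 + 1/C) = 2257 - j75.91 Ω.
Step 4 — Series with R1: Z_total = R1 + (R2 || C) = 2277 - j75.91 Ω = 2279∠-1.9° Ω.
Step 5 — Power factor: PF = cos(φ) = Re(Z)/|Z| = 2277.4/2278.7 = 0.9994.
Step 6 — Type: Im(Z) = -75.91 ⇒ leading (phase φ = -1.9°).

PF = 0.9994 (leading, φ = -1.9°)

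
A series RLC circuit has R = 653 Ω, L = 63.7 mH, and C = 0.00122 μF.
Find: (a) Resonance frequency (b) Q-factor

Step 1 — Resonance condition Im(Z)=0 gives ω₀ = 1/√(LC).
Step 2 — ω₀ = 1/√(0.0637·1.22e-09) = 1.134e+05 rad/s.
Step 3 — f₀ = ω₀/(2π) = 1.805e+04 Hz.
Step 4 — Series Q: Q = ω₀L/R = 1.134e+05·0.0637/653 = 11.07.

(a) f₀ = 1.805e+04 Hz  (b) Q = 11.07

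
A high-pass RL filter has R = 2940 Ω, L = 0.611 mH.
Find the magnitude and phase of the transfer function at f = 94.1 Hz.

Step 1 — Angular frequency: ω = 2π·94.1 = 591.2 rad/s.
Step 2 — Transfer function: H(jω) = jωL/(R + jωL).
Step 3 — Numerator jωL = j·0.3613; denominator R + jωL = 2940 + j0.3613.
Step 4 — H = 1.51e-08 + j0.0001229.
Step 5 — Magnitude: |H| = 0.0001229 (-78.2 dB); phase: φ = 90.0°.

|H| = 0.0001229 (-78.2 dB), φ = 90.0°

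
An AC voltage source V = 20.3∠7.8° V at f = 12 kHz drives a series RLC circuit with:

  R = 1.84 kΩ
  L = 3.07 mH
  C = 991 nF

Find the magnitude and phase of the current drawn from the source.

Step 1 — Angular frequency: ω = 2π·f = 2π·1.2e+04 = 7.54e+04 rad/s.
Step 2 — Component impedances:
  R: Z = R = 1840 Ω
  L: Z = jωL = j·7.54e+04·0.00307 = 0 + j231.5 Ω
  C: Z = 1/(jωC) = -j/(ω·C) = 0 - j13.38 Ω
Step 3 — Series combination: Z_total = R + L + C = 1840 + j218.1 Ω = 1853∠6.8° Ω.
Step 4 — Source phasor: V = 20.3∠7.8° V = 20.11 + j2.755 V.
Step 5 — Ohm's law: I = V / Z_total = (20.11 + j2.755) / (1840 + j218.1) = 0.01095 + j0.0001989 A.
Step 6 — Convert to polar: |I| = 0.01096 A, ∠I = 1.0°.

I = 0.01096∠1.0° A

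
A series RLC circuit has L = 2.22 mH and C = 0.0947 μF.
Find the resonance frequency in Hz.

Step 1 — Resonance condition Im(Z)=0 gives ω₀ = 1/√(LC).
Step 2 — ω₀ = 1/√(0.00222·9.47e-08) = 6.897e+04 rad/s.
Step 3 — f₀ = ω₀/(2π) = 1.098e+04 Hz.

f₀ = 1.098e+04 Hz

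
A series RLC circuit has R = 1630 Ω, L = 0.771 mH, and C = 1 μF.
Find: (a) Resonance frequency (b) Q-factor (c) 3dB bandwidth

Step 1 — Resonance: ω₀ = 1/√(LC) = 1/√(0.000771·1e-06) = 3.601e+04 rad/s.
Step 2 — f₀ = ω₀/(2π) = 5732 Hz.
Step 3 — Series Q: Q = ω₀L/R = 3.601e+04·0.000771/1630 = 0.01703.
Step 4 — Bandwidth: Δω = ω₀/Q = 2.114e+06 rad/s; BW = Δω/(2π) = 3.365e+05 Hz.

(a) f₀ = 5732 Hz  (b) Q = 0.01703  (c) BW = 3.365e+05 Hz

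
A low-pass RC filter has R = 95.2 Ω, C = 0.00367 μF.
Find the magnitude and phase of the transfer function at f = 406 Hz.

Step 1 — Angular frequency: ω = 2π·406 = 2551 rad/s.
Step 2 — Transfer function: H(jω) = 1/(1 + jωRC).
Step 3 — Denominator: 1 + jωRC = 1 + j·2551·95.2·3.67e-09 = 1 + j0.0008913.
Step 4 — H = 1 - j0.0008913.
Step 5 — Magnitude: |H| = 1 (-0.0 dB); phase: φ = -0.1°.

|H| = 1 (-0.0 dB), φ = -0.1°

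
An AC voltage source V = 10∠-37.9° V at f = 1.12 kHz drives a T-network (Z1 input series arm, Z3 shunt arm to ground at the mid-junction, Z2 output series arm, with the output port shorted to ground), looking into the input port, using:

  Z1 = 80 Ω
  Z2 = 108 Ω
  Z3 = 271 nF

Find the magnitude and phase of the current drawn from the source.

Step 1 — Angular frequency: ω = 2π·f = 2π·1120 = 7037 rad/s.
Step 2 — Component impedances:
  Z1: Z = R = 80 Ω
  Z2: Z = R = 108 Ω
  Z3: Z = 1/(jωC) = -j/(ω·C) = 0 - j524.4 Ω
Step 3 — With the output port shorted to ground, the output series arm Z2 runs from the junction to ground; the shunt arm Z3 also runs from the junction to ground. They appear in parallel: Z3 || Z2 = 103.6 - j21.34 Ω.
Step 4 — Series with input arm Z1: Z_in = Z1 + (Z3 || Z2) = 183.6 - j21.34 Ω = 184.8∠-6.6° Ω.
Step 5 — Source phasor: V = 10∠-37.9° V = 7.891 - j6.143 V.
Step 6 — Ohm's law: I = V / Z_total = (7.891 - j6.143) / (183.6 - j21.34) = 0.04624 - j0.02808 A.
Step 7 — Convert to polar: |I| = 0.0541 A, ∠I = -31.3°.

I = 0.0541∠-31.3° A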